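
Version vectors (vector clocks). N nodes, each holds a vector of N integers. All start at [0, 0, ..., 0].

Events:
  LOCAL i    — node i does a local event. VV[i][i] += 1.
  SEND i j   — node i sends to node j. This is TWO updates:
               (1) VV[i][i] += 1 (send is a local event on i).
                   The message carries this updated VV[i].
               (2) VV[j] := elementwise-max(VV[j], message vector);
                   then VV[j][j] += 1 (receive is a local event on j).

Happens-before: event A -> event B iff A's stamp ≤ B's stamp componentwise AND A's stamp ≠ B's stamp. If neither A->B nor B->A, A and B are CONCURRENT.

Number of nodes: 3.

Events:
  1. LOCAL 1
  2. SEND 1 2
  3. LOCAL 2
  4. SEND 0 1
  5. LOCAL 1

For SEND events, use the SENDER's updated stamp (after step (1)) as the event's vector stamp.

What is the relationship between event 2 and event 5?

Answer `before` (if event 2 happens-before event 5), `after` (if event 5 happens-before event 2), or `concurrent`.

Answer: before

Derivation:
Initial: VV[0]=[0, 0, 0]
Initial: VV[1]=[0, 0, 0]
Initial: VV[2]=[0, 0, 0]
Event 1: LOCAL 1: VV[1][1]++ -> VV[1]=[0, 1, 0]
Event 2: SEND 1->2: VV[1][1]++ -> VV[1]=[0, 2, 0], msg_vec=[0, 2, 0]; VV[2]=max(VV[2],msg_vec) then VV[2][2]++ -> VV[2]=[0, 2, 1]
Event 3: LOCAL 2: VV[2][2]++ -> VV[2]=[0, 2, 2]
Event 4: SEND 0->1: VV[0][0]++ -> VV[0]=[1, 0, 0], msg_vec=[1, 0, 0]; VV[1]=max(VV[1],msg_vec) then VV[1][1]++ -> VV[1]=[1, 3, 0]
Event 5: LOCAL 1: VV[1][1]++ -> VV[1]=[1, 4, 0]
Event 2 stamp: [0, 2, 0]
Event 5 stamp: [1, 4, 0]
[0, 2, 0] <= [1, 4, 0]? True
[1, 4, 0] <= [0, 2, 0]? False
Relation: before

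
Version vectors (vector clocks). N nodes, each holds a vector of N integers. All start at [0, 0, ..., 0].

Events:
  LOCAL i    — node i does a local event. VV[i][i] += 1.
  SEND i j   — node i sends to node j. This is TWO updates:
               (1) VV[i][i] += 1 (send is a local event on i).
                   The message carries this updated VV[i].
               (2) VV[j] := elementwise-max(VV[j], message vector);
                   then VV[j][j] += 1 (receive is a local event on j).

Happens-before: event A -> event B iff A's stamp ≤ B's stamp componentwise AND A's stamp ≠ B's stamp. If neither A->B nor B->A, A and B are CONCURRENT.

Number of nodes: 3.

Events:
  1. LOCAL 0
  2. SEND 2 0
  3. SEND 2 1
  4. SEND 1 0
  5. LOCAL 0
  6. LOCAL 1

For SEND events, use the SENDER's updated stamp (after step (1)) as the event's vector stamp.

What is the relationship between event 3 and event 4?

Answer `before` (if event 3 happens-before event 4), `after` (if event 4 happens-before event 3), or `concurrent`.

Initial: VV[0]=[0, 0, 0]
Initial: VV[1]=[0, 0, 0]
Initial: VV[2]=[0, 0, 0]
Event 1: LOCAL 0: VV[0][0]++ -> VV[0]=[1, 0, 0]
Event 2: SEND 2->0: VV[2][2]++ -> VV[2]=[0, 0, 1], msg_vec=[0, 0, 1]; VV[0]=max(VV[0],msg_vec) then VV[0][0]++ -> VV[0]=[2, 0, 1]
Event 3: SEND 2->1: VV[2][2]++ -> VV[2]=[0, 0, 2], msg_vec=[0, 0, 2]; VV[1]=max(VV[1],msg_vec) then VV[1][1]++ -> VV[1]=[0, 1, 2]
Event 4: SEND 1->0: VV[1][1]++ -> VV[1]=[0, 2, 2], msg_vec=[0, 2, 2]; VV[0]=max(VV[0],msg_vec) then VV[0][0]++ -> VV[0]=[3, 2, 2]
Event 5: LOCAL 0: VV[0][0]++ -> VV[0]=[4, 2, 2]
Event 6: LOCAL 1: VV[1][1]++ -> VV[1]=[0, 3, 2]
Event 3 stamp: [0, 0, 2]
Event 4 stamp: [0, 2, 2]
[0, 0, 2] <= [0, 2, 2]? True
[0, 2, 2] <= [0, 0, 2]? False
Relation: before

Answer: before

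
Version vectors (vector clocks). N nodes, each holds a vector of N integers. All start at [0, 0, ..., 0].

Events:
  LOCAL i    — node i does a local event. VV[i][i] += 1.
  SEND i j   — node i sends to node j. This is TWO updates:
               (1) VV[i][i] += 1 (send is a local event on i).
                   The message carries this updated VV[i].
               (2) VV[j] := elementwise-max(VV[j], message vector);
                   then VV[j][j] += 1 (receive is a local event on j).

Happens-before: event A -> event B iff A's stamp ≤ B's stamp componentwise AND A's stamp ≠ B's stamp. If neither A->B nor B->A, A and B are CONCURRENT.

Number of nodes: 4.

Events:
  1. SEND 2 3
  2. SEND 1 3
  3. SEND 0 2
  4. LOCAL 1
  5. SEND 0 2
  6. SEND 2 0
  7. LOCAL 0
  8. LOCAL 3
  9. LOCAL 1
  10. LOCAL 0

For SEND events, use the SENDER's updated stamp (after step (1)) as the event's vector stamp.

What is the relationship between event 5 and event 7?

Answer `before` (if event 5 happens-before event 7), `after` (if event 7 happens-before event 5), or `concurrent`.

Initial: VV[0]=[0, 0, 0, 0]
Initial: VV[1]=[0, 0, 0, 0]
Initial: VV[2]=[0, 0, 0, 0]
Initial: VV[3]=[0, 0, 0, 0]
Event 1: SEND 2->3: VV[2][2]++ -> VV[2]=[0, 0, 1, 0], msg_vec=[0, 0, 1, 0]; VV[3]=max(VV[3],msg_vec) then VV[3][3]++ -> VV[3]=[0, 0, 1, 1]
Event 2: SEND 1->3: VV[1][1]++ -> VV[1]=[0, 1, 0, 0], msg_vec=[0, 1, 0, 0]; VV[3]=max(VV[3],msg_vec) then VV[3][3]++ -> VV[3]=[0, 1, 1, 2]
Event 3: SEND 0->2: VV[0][0]++ -> VV[0]=[1, 0, 0, 0], msg_vec=[1, 0, 0, 0]; VV[2]=max(VV[2],msg_vec) then VV[2][2]++ -> VV[2]=[1, 0, 2, 0]
Event 4: LOCAL 1: VV[1][1]++ -> VV[1]=[0, 2, 0, 0]
Event 5: SEND 0->2: VV[0][0]++ -> VV[0]=[2, 0, 0, 0], msg_vec=[2, 0, 0, 0]; VV[2]=max(VV[2],msg_vec) then VV[2][2]++ -> VV[2]=[2, 0, 3, 0]
Event 6: SEND 2->0: VV[2][2]++ -> VV[2]=[2, 0, 4, 0], msg_vec=[2, 0, 4, 0]; VV[0]=max(VV[0],msg_vec) then VV[0][0]++ -> VV[0]=[3, 0, 4, 0]
Event 7: LOCAL 0: VV[0][0]++ -> VV[0]=[4, 0, 4, 0]
Event 8: LOCAL 3: VV[3][3]++ -> VV[3]=[0, 1, 1, 3]
Event 9: LOCAL 1: VV[1][1]++ -> VV[1]=[0, 3, 0, 0]
Event 10: LOCAL 0: VV[0][0]++ -> VV[0]=[5, 0, 4, 0]
Event 5 stamp: [2, 0, 0, 0]
Event 7 stamp: [4, 0, 4, 0]
[2, 0, 0, 0] <= [4, 0, 4, 0]? True
[4, 0, 4, 0] <= [2, 0, 0, 0]? False
Relation: before

Answer: before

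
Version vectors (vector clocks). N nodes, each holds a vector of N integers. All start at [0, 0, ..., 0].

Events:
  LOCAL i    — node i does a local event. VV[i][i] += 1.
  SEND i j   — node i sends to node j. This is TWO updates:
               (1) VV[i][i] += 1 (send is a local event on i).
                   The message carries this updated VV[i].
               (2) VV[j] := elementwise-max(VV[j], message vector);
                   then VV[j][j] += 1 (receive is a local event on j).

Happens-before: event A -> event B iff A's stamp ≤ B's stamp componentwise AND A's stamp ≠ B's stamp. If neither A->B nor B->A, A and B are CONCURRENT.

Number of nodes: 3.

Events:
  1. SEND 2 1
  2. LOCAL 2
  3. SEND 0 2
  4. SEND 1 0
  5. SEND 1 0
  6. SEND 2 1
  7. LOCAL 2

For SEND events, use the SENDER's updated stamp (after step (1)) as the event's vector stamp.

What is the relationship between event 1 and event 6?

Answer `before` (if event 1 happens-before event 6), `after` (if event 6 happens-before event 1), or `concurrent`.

Answer: before

Derivation:
Initial: VV[0]=[0, 0, 0]
Initial: VV[1]=[0, 0, 0]
Initial: VV[2]=[0, 0, 0]
Event 1: SEND 2->1: VV[2][2]++ -> VV[2]=[0, 0, 1], msg_vec=[0, 0, 1]; VV[1]=max(VV[1],msg_vec) then VV[1][1]++ -> VV[1]=[0, 1, 1]
Event 2: LOCAL 2: VV[2][2]++ -> VV[2]=[0, 0, 2]
Event 3: SEND 0->2: VV[0][0]++ -> VV[0]=[1, 0, 0], msg_vec=[1, 0, 0]; VV[2]=max(VV[2],msg_vec) then VV[2][2]++ -> VV[2]=[1, 0, 3]
Event 4: SEND 1->0: VV[1][1]++ -> VV[1]=[0, 2, 1], msg_vec=[0, 2, 1]; VV[0]=max(VV[0],msg_vec) then VV[0][0]++ -> VV[0]=[2, 2, 1]
Event 5: SEND 1->0: VV[1][1]++ -> VV[1]=[0, 3, 1], msg_vec=[0, 3, 1]; VV[0]=max(VV[0],msg_vec) then VV[0][0]++ -> VV[0]=[3, 3, 1]
Event 6: SEND 2->1: VV[2][2]++ -> VV[2]=[1, 0, 4], msg_vec=[1, 0, 4]; VV[1]=max(VV[1],msg_vec) then VV[1][1]++ -> VV[1]=[1, 4, 4]
Event 7: LOCAL 2: VV[2][2]++ -> VV[2]=[1, 0, 5]
Event 1 stamp: [0, 0, 1]
Event 6 stamp: [1, 0, 4]
[0, 0, 1] <= [1, 0, 4]? True
[1, 0, 4] <= [0, 0, 1]? False
Relation: before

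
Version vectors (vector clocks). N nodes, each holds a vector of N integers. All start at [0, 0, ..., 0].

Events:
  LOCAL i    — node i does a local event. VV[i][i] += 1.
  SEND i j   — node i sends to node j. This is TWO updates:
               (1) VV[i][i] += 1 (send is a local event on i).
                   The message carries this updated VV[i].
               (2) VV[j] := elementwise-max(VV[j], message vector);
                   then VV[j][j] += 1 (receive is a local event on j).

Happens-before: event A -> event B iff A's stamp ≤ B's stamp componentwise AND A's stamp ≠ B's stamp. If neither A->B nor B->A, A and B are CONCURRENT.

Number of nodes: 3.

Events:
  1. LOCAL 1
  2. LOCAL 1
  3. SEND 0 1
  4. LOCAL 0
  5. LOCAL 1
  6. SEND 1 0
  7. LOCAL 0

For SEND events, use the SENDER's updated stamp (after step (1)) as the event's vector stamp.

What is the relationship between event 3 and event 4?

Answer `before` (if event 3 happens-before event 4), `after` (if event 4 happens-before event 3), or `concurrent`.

Answer: before

Derivation:
Initial: VV[0]=[0, 0, 0]
Initial: VV[1]=[0, 0, 0]
Initial: VV[2]=[0, 0, 0]
Event 1: LOCAL 1: VV[1][1]++ -> VV[1]=[0, 1, 0]
Event 2: LOCAL 1: VV[1][1]++ -> VV[1]=[0, 2, 0]
Event 3: SEND 0->1: VV[0][0]++ -> VV[0]=[1, 0, 0], msg_vec=[1, 0, 0]; VV[1]=max(VV[1],msg_vec) then VV[1][1]++ -> VV[1]=[1, 3, 0]
Event 4: LOCAL 0: VV[0][0]++ -> VV[0]=[2, 0, 0]
Event 5: LOCAL 1: VV[1][1]++ -> VV[1]=[1, 4, 0]
Event 6: SEND 1->0: VV[1][1]++ -> VV[1]=[1, 5, 0], msg_vec=[1, 5, 0]; VV[0]=max(VV[0],msg_vec) then VV[0][0]++ -> VV[0]=[3, 5, 0]
Event 7: LOCAL 0: VV[0][0]++ -> VV[0]=[4, 5, 0]
Event 3 stamp: [1, 0, 0]
Event 4 stamp: [2, 0, 0]
[1, 0, 0] <= [2, 0, 0]? True
[2, 0, 0] <= [1, 0, 0]? False
Relation: before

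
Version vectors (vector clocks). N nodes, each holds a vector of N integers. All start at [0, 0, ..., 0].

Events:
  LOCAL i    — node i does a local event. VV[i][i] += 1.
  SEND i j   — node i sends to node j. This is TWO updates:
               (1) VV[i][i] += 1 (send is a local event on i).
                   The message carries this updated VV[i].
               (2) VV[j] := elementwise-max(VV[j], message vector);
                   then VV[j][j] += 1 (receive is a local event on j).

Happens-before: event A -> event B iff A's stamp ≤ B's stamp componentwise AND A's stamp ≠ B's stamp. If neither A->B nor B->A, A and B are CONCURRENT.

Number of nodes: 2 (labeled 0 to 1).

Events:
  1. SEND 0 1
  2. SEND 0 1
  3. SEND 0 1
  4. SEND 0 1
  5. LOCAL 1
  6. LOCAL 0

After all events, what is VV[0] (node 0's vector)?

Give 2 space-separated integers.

Initial: VV[0]=[0, 0]
Initial: VV[1]=[0, 0]
Event 1: SEND 0->1: VV[0][0]++ -> VV[0]=[1, 0], msg_vec=[1, 0]; VV[1]=max(VV[1],msg_vec) then VV[1][1]++ -> VV[1]=[1, 1]
Event 2: SEND 0->1: VV[0][0]++ -> VV[0]=[2, 0], msg_vec=[2, 0]; VV[1]=max(VV[1],msg_vec) then VV[1][1]++ -> VV[1]=[2, 2]
Event 3: SEND 0->1: VV[0][0]++ -> VV[0]=[3, 0], msg_vec=[3, 0]; VV[1]=max(VV[1],msg_vec) then VV[1][1]++ -> VV[1]=[3, 3]
Event 4: SEND 0->1: VV[0][0]++ -> VV[0]=[4, 0], msg_vec=[4, 0]; VV[1]=max(VV[1],msg_vec) then VV[1][1]++ -> VV[1]=[4, 4]
Event 5: LOCAL 1: VV[1][1]++ -> VV[1]=[4, 5]
Event 6: LOCAL 0: VV[0][0]++ -> VV[0]=[5, 0]
Final vectors: VV[0]=[5, 0]; VV[1]=[4, 5]

Answer: 5 0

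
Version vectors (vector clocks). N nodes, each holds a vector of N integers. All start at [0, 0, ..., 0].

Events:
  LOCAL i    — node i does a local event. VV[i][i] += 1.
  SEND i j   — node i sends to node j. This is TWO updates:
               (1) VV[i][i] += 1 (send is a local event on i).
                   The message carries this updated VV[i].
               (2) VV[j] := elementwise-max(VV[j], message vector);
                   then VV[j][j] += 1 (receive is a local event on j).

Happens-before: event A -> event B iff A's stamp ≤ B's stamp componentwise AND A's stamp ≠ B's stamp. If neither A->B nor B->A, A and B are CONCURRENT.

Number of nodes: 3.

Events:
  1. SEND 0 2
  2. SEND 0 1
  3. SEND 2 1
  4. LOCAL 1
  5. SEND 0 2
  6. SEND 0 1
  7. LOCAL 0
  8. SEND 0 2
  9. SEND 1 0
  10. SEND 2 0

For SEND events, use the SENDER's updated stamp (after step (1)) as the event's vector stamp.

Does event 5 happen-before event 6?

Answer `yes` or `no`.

Answer: yes

Derivation:
Initial: VV[0]=[0, 0, 0]
Initial: VV[1]=[0, 0, 0]
Initial: VV[2]=[0, 0, 0]
Event 1: SEND 0->2: VV[0][0]++ -> VV[0]=[1, 0, 0], msg_vec=[1, 0, 0]; VV[2]=max(VV[2],msg_vec) then VV[2][2]++ -> VV[2]=[1, 0, 1]
Event 2: SEND 0->1: VV[0][0]++ -> VV[0]=[2, 0, 0], msg_vec=[2, 0, 0]; VV[1]=max(VV[1],msg_vec) then VV[1][1]++ -> VV[1]=[2, 1, 0]
Event 3: SEND 2->1: VV[2][2]++ -> VV[2]=[1, 0, 2], msg_vec=[1, 0, 2]; VV[1]=max(VV[1],msg_vec) then VV[1][1]++ -> VV[1]=[2, 2, 2]
Event 4: LOCAL 1: VV[1][1]++ -> VV[1]=[2, 3, 2]
Event 5: SEND 0->2: VV[0][0]++ -> VV[0]=[3, 0, 0], msg_vec=[3, 0, 0]; VV[2]=max(VV[2],msg_vec) then VV[2][2]++ -> VV[2]=[3, 0, 3]
Event 6: SEND 0->1: VV[0][0]++ -> VV[0]=[4, 0, 0], msg_vec=[4, 0, 0]; VV[1]=max(VV[1],msg_vec) then VV[1][1]++ -> VV[1]=[4, 4, 2]
Event 7: LOCAL 0: VV[0][0]++ -> VV[0]=[5, 0, 0]
Event 8: SEND 0->2: VV[0][0]++ -> VV[0]=[6, 0, 0], msg_vec=[6, 0, 0]; VV[2]=max(VV[2],msg_vec) then VV[2][2]++ -> VV[2]=[6, 0, 4]
Event 9: SEND 1->0: VV[1][1]++ -> VV[1]=[4, 5, 2], msg_vec=[4, 5, 2]; VV[0]=max(VV[0],msg_vec) then VV[0][0]++ -> VV[0]=[7, 5, 2]
Event 10: SEND 2->0: VV[2][2]++ -> VV[2]=[6, 0, 5], msg_vec=[6, 0, 5]; VV[0]=max(VV[0],msg_vec) then VV[0][0]++ -> VV[0]=[8, 5, 5]
Event 5 stamp: [3, 0, 0]
Event 6 stamp: [4, 0, 0]
[3, 0, 0] <= [4, 0, 0]? True. Equal? False. Happens-before: True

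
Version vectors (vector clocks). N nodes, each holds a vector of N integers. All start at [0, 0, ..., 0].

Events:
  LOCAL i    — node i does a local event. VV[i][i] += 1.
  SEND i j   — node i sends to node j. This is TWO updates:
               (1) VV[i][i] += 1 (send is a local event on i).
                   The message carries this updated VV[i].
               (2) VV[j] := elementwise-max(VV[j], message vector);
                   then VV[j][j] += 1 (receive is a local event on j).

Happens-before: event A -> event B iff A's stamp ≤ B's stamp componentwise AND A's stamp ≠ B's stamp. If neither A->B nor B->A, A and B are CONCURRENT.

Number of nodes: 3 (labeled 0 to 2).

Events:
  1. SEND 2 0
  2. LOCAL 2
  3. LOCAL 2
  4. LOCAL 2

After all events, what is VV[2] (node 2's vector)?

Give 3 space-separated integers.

Answer: 0 0 4

Derivation:
Initial: VV[0]=[0, 0, 0]
Initial: VV[1]=[0, 0, 0]
Initial: VV[2]=[0, 0, 0]
Event 1: SEND 2->0: VV[2][2]++ -> VV[2]=[0, 0, 1], msg_vec=[0, 0, 1]; VV[0]=max(VV[0],msg_vec) then VV[0][0]++ -> VV[0]=[1, 0, 1]
Event 2: LOCAL 2: VV[2][2]++ -> VV[2]=[0, 0, 2]
Event 3: LOCAL 2: VV[2][2]++ -> VV[2]=[0, 0, 3]
Event 4: LOCAL 2: VV[2][2]++ -> VV[2]=[0, 0, 4]
Final vectors: VV[0]=[1, 0, 1]; VV[1]=[0, 0, 0]; VV[2]=[0, 0, 4]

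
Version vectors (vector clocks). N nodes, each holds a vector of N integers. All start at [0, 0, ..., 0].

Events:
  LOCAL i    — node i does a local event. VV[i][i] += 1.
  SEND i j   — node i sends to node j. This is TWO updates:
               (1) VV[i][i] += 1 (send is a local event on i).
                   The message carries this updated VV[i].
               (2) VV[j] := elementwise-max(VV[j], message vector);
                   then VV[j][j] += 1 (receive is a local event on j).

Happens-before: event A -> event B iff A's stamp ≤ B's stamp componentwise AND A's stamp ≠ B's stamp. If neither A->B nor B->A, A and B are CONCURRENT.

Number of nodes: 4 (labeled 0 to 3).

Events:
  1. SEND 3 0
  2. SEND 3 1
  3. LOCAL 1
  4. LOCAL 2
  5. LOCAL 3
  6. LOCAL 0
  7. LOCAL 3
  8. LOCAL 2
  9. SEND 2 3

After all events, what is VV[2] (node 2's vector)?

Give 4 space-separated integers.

Initial: VV[0]=[0, 0, 0, 0]
Initial: VV[1]=[0, 0, 0, 0]
Initial: VV[2]=[0, 0, 0, 0]
Initial: VV[3]=[0, 0, 0, 0]
Event 1: SEND 3->0: VV[3][3]++ -> VV[3]=[0, 0, 0, 1], msg_vec=[0, 0, 0, 1]; VV[0]=max(VV[0],msg_vec) then VV[0][0]++ -> VV[0]=[1, 0, 0, 1]
Event 2: SEND 3->1: VV[3][3]++ -> VV[3]=[0, 0, 0, 2], msg_vec=[0, 0, 0, 2]; VV[1]=max(VV[1],msg_vec) then VV[1][1]++ -> VV[1]=[0, 1, 0, 2]
Event 3: LOCAL 1: VV[1][1]++ -> VV[1]=[0, 2, 0, 2]
Event 4: LOCAL 2: VV[2][2]++ -> VV[2]=[0, 0, 1, 0]
Event 5: LOCAL 3: VV[3][3]++ -> VV[3]=[0, 0, 0, 3]
Event 6: LOCAL 0: VV[0][0]++ -> VV[0]=[2, 0, 0, 1]
Event 7: LOCAL 3: VV[3][3]++ -> VV[3]=[0, 0, 0, 4]
Event 8: LOCAL 2: VV[2][2]++ -> VV[2]=[0, 0, 2, 0]
Event 9: SEND 2->3: VV[2][2]++ -> VV[2]=[0, 0, 3, 0], msg_vec=[0, 0, 3, 0]; VV[3]=max(VV[3],msg_vec) then VV[3][3]++ -> VV[3]=[0, 0, 3, 5]
Final vectors: VV[0]=[2, 0, 0, 1]; VV[1]=[0, 2, 0, 2]; VV[2]=[0, 0, 3, 0]; VV[3]=[0, 0, 3, 5]

Answer: 0 0 3 0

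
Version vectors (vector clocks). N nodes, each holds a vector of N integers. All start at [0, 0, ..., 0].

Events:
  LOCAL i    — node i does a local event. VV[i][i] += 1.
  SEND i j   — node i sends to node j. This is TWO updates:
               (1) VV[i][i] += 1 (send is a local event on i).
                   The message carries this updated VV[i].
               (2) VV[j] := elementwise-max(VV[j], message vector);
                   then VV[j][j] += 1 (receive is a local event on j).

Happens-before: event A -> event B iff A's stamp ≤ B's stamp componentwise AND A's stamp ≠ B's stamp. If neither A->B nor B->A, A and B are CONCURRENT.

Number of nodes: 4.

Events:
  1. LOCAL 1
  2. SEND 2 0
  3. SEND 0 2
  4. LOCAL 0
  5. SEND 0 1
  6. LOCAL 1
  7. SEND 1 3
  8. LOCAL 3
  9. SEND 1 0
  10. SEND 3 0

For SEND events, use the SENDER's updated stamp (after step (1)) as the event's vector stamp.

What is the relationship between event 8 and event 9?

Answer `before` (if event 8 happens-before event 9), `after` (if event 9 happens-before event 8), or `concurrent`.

Answer: concurrent

Derivation:
Initial: VV[0]=[0, 0, 0, 0]
Initial: VV[1]=[0, 0, 0, 0]
Initial: VV[2]=[0, 0, 0, 0]
Initial: VV[3]=[0, 0, 0, 0]
Event 1: LOCAL 1: VV[1][1]++ -> VV[1]=[0, 1, 0, 0]
Event 2: SEND 2->0: VV[2][2]++ -> VV[2]=[0, 0, 1, 0], msg_vec=[0, 0, 1, 0]; VV[0]=max(VV[0],msg_vec) then VV[0][0]++ -> VV[0]=[1, 0, 1, 0]
Event 3: SEND 0->2: VV[0][0]++ -> VV[0]=[2, 0, 1, 0], msg_vec=[2, 0, 1, 0]; VV[2]=max(VV[2],msg_vec) then VV[2][2]++ -> VV[2]=[2, 0, 2, 0]
Event 4: LOCAL 0: VV[0][0]++ -> VV[0]=[3, 0, 1, 0]
Event 5: SEND 0->1: VV[0][0]++ -> VV[0]=[4, 0, 1, 0], msg_vec=[4, 0, 1, 0]; VV[1]=max(VV[1],msg_vec) then VV[1][1]++ -> VV[1]=[4, 2, 1, 0]
Event 6: LOCAL 1: VV[1][1]++ -> VV[1]=[4, 3, 1, 0]
Event 7: SEND 1->3: VV[1][1]++ -> VV[1]=[4, 4, 1, 0], msg_vec=[4, 4, 1, 0]; VV[3]=max(VV[3],msg_vec) then VV[3][3]++ -> VV[3]=[4, 4, 1, 1]
Event 8: LOCAL 3: VV[3][3]++ -> VV[3]=[4, 4, 1, 2]
Event 9: SEND 1->0: VV[1][1]++ -> VV[1]=[4, 5, 1, 0], msg_vec=[4, 5, 1, 0]; VV[0]=max(VV[0],msg_vec) then VV[0][0]++ -> VV[0]=[5, 5, 1, 0]
Event 10: SEND 3->0: VV[3][3]++ -> VV[3]=[4, 4, 1, 3], msg_vec=[4, 4, 1, 3]; VV[0]=max(VV[0],msg_vec) then VV[0][0]++ -> VV[0]=[6, 5, 1, 3]
Event 8 stamp: [4, 4, 1, 2]
Event 9 stamp: [4, 5, 1, 0]
[4, 4, 1, 2] <= [4, 5, 1, 0]? False
[4, 5, 1, 0] <= [4, 4, 1, 2]? False
Relation: concurrent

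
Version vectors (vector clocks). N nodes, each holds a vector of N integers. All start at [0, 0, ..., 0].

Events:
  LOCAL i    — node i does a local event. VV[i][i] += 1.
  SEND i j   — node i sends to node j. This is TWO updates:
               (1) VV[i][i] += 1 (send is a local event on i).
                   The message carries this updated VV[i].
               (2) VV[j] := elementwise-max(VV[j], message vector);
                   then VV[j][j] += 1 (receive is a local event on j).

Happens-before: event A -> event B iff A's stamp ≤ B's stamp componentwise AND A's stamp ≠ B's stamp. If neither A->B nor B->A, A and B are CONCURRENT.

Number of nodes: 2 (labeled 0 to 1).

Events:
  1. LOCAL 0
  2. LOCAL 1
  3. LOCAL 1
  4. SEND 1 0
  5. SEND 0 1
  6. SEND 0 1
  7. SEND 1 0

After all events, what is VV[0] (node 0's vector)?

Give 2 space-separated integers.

Answer: 5 6

Derivation:
Initial: VV[0]=[0, 0]
Initial: VV[1]=[0, 0]
Event 1: LOCAL 0: VV[0][0]++ -> VV[0]=[1, 0]
Event 2: LOCAL 1: VV[1][1]++ -> VV[1]=[0, 1]
Event 3: LOCAL 1: VV[1][1]++ -> VV[1]=[0, 2]
Event 4: SEND 1->0: VV[1][1]++ -> VV[1]=[0, 3], msg_vec=[0, 3]; VV[0]=max(VV[0],msg_vec) then VV[0][0]++ -> VV[0]=[2, 3]
Event 5: SEND 0->1: VV[0][0]++ -> VV[0]=[3, 3], msg_vec=[3, 3]; VV[1]=max(VV[1],msg_vec) then VV[1][1]++ -> VV[1]=[3, 4]
Event 6: SEND 0->1: VV[0][0]++ -> VV[0]=[4, 3], msg_vec=[4, 3]; VV[1]=max(VV[1],msg_vec) then VV[1][1]++ -> VV[1]=[4, 5]
Event 7: SEND 1->0: VV[1][1]++ -> VV[1]=[4, 6], msg_vec=[4, 6]; VV[0]=max(VV[0],msg_vec) then VV[0][0]++ -> VV[0]=[5, 6]
Final vectors: VV[0]=[5, 6]; VV[1]=[4, 6]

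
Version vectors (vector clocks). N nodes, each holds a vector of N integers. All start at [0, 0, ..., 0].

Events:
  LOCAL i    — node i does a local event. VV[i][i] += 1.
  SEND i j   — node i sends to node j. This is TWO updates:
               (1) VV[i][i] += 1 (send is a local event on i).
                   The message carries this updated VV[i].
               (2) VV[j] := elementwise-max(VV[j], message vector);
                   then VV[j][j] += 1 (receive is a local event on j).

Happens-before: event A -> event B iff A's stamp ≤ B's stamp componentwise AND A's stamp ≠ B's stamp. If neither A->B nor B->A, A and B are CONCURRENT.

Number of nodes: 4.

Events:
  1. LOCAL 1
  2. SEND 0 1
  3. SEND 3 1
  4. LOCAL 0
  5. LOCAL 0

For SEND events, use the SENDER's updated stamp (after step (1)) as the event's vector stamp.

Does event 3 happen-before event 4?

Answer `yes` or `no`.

Initial: VV[0]=[0, 0, 0, 0]
Initial: VV[1]=[0, 0, 0, 0]
Initial: VV[2]=[0, 0, 0, 0]
Initial: VV[3]=[0, 0, 0, 0]
Event 1: LOCAL 1: VV[1][1]++ -> VV[1]=[0, 1, 0, 0]
Event 2: SEND 0->1: VV[0][0]++ -> VV[0]=[1, 0, 0, 0], msg_vec=[1, 0, 0, 0]; VV[1]=max(VV[1],msg_vec) then VV[1][1]++ -> VV[1]=[1, 2, 0, 0]
Event 3: SEND 3->1: VV[3][3]++ -> VV[3]=[0, 0, 0, 1], msg_vec=[0, 0, 0, 1]; VV[1]=max(VV[1],msg_vec) then VV[1][1]++ -> VV[1]=[1, 3, 0, 1]
Event 4: LOCAL 0: VV[0][0]++ -> VV[0]=[2, 0, 0, 0]
Event 5: LOCAL 0: VV[0][0]++ -> VV[0]=[3, 0, 0, 0]
Event 3 stamp: [0, 0, 0, 1]
Event 4 stamp: [2, 0, 0, 0]
[0, 0, 0, 1] <= [2, 0, 0, 0]? False. Equal? False. Happens-before: False

Answer: no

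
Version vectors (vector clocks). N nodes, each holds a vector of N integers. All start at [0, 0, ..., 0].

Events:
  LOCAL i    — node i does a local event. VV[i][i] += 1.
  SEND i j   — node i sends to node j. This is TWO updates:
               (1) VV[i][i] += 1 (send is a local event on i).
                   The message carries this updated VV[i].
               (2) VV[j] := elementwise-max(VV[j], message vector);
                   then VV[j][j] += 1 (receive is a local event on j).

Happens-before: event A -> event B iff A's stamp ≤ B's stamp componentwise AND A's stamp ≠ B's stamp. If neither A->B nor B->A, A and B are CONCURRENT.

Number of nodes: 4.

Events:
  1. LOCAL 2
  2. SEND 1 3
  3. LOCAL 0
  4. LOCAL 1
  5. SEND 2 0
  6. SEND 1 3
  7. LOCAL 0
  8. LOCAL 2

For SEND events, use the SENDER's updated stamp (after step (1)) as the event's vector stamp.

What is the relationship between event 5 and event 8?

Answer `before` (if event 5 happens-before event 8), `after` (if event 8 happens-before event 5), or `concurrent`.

Answer: before

Derivation:
Initial: VV[0]=[0, 0, 0, 0]
Initial: VV[1]=[0, 0, 0, 0]
Initial: VV[2]=[0, 0, 0, 0]
Initial: VV[3]=[0, 0, 0, 0]
Event 1: LOCAL 2: VV[2][2]++ -> VV[2]=[0, 0, 1, 0]
Event 2: SEND 1->3: VV[1][1]++ -> VV[1]=[0, 1, 0, 0], msg_vec=[0, 1, 0, 0]; VV[3]=max(VV[3],msg_vec) then VV[3][3]++ -> VV[3]=[0, 1, 0, 1]
Event 3: LOCAL 0: VV[0][0]++ -> VV[0]=[1, 0, 0, 0]
Event 4: LOCAL 1: VV[1][1]++ -> VV[1]=[0, 2, 0, 0]
Event 5: SEND 2->0: VV[2][2]++ -> VV[2]=[0, 0, 2, 0], msg_vec=[0, 0, 2, 0]; VV[0]=max(VV[0],msg_vec) then VV[0][0]++ -> VV[0]=[2, 0, 2, 0]
Event 6: SEND 1->3: VV[1][1]++ -> VV[1]=[0, 3, 0, 0], msg_vec=[0, 3, 0, 0]; VV[3]=max(VV[3],msg_vec) then VV[3][3]++ -> VV[3]=[0, 3, 0, 2]
Event 7: LOCAL 0: VV[0][0]++ -> VV[0]=[3, 0, 2, 0]
Event 8: LOCAL 2: VV[2][2]++ -> VV[2]=[0, 0, 3, 0]
Event 5 stamp: [0, 0, 2, 0]
Event 8 stamp: [0, 0, 3, 0]
[0, 0, 2, 0] <= [0, 0, 3, 0]? True
[0, 0, 3, 0] <= [0, 0, 2, 0]? False
Relation: before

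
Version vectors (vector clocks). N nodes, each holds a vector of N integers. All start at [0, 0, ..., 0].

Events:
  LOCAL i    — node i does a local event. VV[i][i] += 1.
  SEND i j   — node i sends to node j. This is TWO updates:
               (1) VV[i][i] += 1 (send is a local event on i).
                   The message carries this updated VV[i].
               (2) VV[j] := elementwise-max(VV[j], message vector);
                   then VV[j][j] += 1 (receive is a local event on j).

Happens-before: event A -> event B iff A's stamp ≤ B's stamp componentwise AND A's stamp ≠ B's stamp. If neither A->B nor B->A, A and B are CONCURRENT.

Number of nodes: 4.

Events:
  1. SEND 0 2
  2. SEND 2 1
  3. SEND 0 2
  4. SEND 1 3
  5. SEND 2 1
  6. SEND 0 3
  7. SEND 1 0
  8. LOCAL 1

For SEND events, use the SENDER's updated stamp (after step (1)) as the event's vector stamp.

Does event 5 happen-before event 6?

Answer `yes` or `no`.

Initial: VV[0]=[0, 0, 0, 0]
Initial: VV[1]=[0, 0, 0, 0]
Initial: VV[2]=[0, 0, 0, 0]
Initial: VV[3]=[0, 0, 0, 0]
Event 1: SEND 0->2: VV[0][0]++ -> VV[0]=[1, 0, 0, 0], msg_vec=[1, 0, 0, 0]; VV[2]=max(VV[2],msg_vec) then VV[2][2]++ -> VV[2]=[1, 0, 1, 0]
Event 2: SEND 2->1: VV[2][2]++ -> VV[2]=[1, 0, 2, 0], msg_vec=[1, 0, 2, 0]; VV[1]=max(VV[1],msg_vec) then VV[1][1]++ -> VV[1]=[1, 1, 2, 0]
Event 3: SEND 0->2: VV[0][0]++ -> VV[0]=[2, 0, 0, 0], msg_vec=[2, 0, 0, 0]; VV[2]=max(VV[2],msg_vec) then VV[2][2]++ -> VV[2]=[2, 0, 3, 0]
Event 4: SEND 1->3: VV[1][1]++ -> VV[1]=[1, 2, 2, 0], msg_vec=[1, 2, 2, 0]; VV[3]=max(VV[3],msg_vec) then VV[3][3]++ -> VV[3]=[1, 2, 2, 1]
Event 5: SEND 2->1: VV[2][2]++ -> VV[2]=[2, 0, 4, 0], msg_vec=[2, 0, 4, 0]; VV[1]=max(VV[1],msg_vec) then VV[1][1]++ -> VV[1]=[2, 3, 4, 0]
Event 6: SEND 0->3: VV[0][0]++ -> VV[0]=[3, 0, 0, 0], msg_vec=[3, 0, 0, 0]; VV[3]=max(VV[3],msg_vec) then VV[3][3]++ -> VV[3]=[3, 2, 2, 2]
Event 7: SEND 1->0: VV[1][1]++ -> VV[1]=[2, 4, 4, 0], msg_vec=[2, 4, 4, 0]; VV[0]=max(VV[0],msg_vec) then VV[0][0]++ -> VV[0]=[4, 4, 4, 0]
Event 8: LOCAL 1: VV[1][1]++ -> VV[1]=[2, 5, 4, 0]
Event 5 stamp: [2, 0, 4, 0]
Event 6 stamp: [3, 0, 0, 0]
[2, 0, 4, 0] <= [3, 0, 0, 0]? False. Equal? False. Happens-before: False

Answer: no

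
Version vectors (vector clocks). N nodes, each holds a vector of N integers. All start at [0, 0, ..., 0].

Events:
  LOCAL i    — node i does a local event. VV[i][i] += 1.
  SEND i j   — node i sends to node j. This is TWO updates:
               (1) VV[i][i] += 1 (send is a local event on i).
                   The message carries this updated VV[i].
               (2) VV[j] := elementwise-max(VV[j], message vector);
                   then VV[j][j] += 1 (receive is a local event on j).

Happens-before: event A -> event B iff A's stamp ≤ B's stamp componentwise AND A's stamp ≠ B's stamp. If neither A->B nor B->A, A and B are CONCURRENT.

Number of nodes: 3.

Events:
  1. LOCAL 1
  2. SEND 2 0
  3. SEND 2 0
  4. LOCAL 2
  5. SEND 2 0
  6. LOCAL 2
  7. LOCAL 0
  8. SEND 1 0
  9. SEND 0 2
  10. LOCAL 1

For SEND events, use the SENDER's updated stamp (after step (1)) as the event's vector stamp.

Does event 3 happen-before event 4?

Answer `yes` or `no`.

Answer: yes

Derivation:
Initial: VV[0]=[0, 0, 0]
Initial: VV[1]=[0, 0, 0]
Initial: VV[2]=[0, 0, 0]
Event 1: LOCAL 1: VV[1][1]++ -> VV[1]=[0, 1, 0]
Event 2: SEND 2->0: VV[2][2]++ -> VV[2]=[0, 0, 1], msg_vec=[0, 0, 1]; VV[0]=max(VV[0],msg_vec) then VV[0][0]++ -> VV[0]=[1, 0, 1]
Event 3: SEND 2->0: VV[2][2]++ -> VV[2]=[0, 0, 2], msg_vec=[0, 0, 2]; VV[0]=max(VV[0],msg_vec) then VV[0][0]++ -> VV[0]=[2, 0, 2]
Event 4: LOCAL 2: VV[2][2]++ -> VV[2]=[0, 0, 3]
Event 5: SEND 2->0: VV[2][2]++ -> VV[2]=[0, 0, 4], msg_vec=[0, 0, 4]; VV[0]=max(VV[0],msg_vec) then VV[0][0]++ -> VV[0]=[3, 0, 4]
Event 6: LOCAL 2: VV[2][2]++ -> VV[2]=[0, 0, 5]
Event 7: LOCAL 0: VV[0][0]++ -> VV[0]=[4, 0, 4]
Event 8: SEND 1->0: VV[1][1]++ -> VV[1]=[0, 2, 0], msg_vec=[0, 2, 0]; VV[0]=max(VV[0],msg_vec) then VV[0][0]++ -> VV[0]=[5, 2, 4]
Event 9: SEND 0->2: VV[0][0]++ -> VV[0]=[6, 2, 4], msg_vec=[6, 2, 4]; VV[2]=max(VV[2],msg_vec) then VV[2][2]++ -> VV[2]=[6, 2, 6]
Event 10: LOCAL 1: VV[1][1]++ -> VV[1]=[0, 3, 0]
Event 3 stamp: [0, 0, 2]
Event 4 stamp: [0, 0, 3]
[0, 0, 2] <= [0, 0, 3]? True. Equal? False. Happens-before: True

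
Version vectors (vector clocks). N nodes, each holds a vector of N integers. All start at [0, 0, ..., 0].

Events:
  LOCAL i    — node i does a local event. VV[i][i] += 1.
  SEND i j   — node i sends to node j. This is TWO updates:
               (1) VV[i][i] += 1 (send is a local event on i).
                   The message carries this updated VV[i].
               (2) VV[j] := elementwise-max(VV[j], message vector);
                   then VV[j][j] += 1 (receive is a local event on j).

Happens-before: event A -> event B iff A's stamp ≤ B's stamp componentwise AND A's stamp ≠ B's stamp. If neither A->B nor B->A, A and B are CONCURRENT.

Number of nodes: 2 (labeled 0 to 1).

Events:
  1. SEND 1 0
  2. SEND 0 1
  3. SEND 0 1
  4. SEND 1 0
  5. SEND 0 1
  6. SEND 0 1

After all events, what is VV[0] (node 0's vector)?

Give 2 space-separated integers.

Answer: 6 4

Derivation:
Initial: VV[0]=[0, 0]
Initial: VV[1]=[0, 0]
Event 1: SEND 1->0: VV[1][1]++ -> VV[1]=[0, 1], msg_vec=[0, 1]; VV[0]=max(VV[0],msg_vec) then VV[0][0]++ -> VV[0]=[1, 1]
Event 2: SEND 0->1: VV[0][0]++ -> VV[0]=[2, 1], msg_vec=[2, 1]; VV[1]=max(VV[1],msg_vec) then VV[1][1]++ -> VV[1]=[2, 2]
Event 3: SEND 0->1: VV[0][0]++ -> VV[0]=[3, 1], msg_vec=[3, 1]; VV[1]=max(VV[1],msg_vec) then VV[1][1]++ -> VV[1]=[3, 3]
Event 4: SEND 1->0: VV[1][1]++ -> VV[1]=[3, 4], msg_vec=[3, 4]; VV[0]=max(VV[0],msg_vec) then VV[0][0]++ -> VV[0]=[4, 4]
Event 5: SEND 0->1: VV[0][0]++ -> VV[0]=[5, 4], msg_vec=[5, 4]; VV[1]=max(VV[1],msg_vec) then VV[1][1]++ -> VV[1]=[5, 5]
Event 6: SEND 0->1: VV[0][0]++ -> VV[0]=[6, 4], msg_vec=[6, 4]; VV[1]=max(VV[1],msg_vec) then VV[1][1]++ -> VV[1]=[6, 6]
Final vectors: VV[0]=[6, 4]; VV[1]=[6, 6]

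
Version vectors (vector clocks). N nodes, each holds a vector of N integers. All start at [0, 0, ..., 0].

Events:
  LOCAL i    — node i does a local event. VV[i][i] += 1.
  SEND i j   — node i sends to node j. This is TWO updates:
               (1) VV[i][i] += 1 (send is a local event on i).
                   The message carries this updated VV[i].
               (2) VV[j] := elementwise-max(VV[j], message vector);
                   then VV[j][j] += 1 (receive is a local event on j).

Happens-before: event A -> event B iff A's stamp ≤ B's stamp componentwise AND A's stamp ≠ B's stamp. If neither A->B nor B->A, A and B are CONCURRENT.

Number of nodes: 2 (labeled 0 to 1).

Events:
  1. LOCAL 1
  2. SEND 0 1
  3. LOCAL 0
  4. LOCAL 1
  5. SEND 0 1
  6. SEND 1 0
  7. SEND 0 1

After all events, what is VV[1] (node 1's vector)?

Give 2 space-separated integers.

Answer: 5 6

Derivation:
Initial: VV[0]=[0, 0]
Initial: VV[1]=[0, 0]
Event 1: LOCAL 1: VV[1][1]++ -> VV[1]=[0, 1]
Event 2: SEND 0->1: VV[0][0]++ -> VV[0]=[1, 0], msg_vec=[1, 0]; VV[1]=max(VV[1],msg_vec) then VV[1][1]++ -> VV[1]=[1, 2]
Event 3: LOCAL 0: VV[0][0]++ -> VV[0]=[2, 0]
Event 4: LOCAL 1: VV[1][1]++ -> VV[1]=[1, 3]
Event 5: SEND 0->1: VV[0][0]++ -> VV[0]=[3, 0], msg_vec=[3, 0]; VV[1]=max(VV[1],msg_vec) then VV[1][1]++ -> VV[1]=[3, 4]
Event 6: SEND 1->0: VV[1][1]++ -> VV[1]=[3, 5], msg_vec=[3, 5]; VV[0]=max(VV[0],msg_vec) then VV[0][0]++ -> VV[0]=[4, 5]
Event 7: SEND 0->1: VV[0][0]++ -> VV[0]=[5, 5], msg_vec=[5, 5]; VV[1]=max(VV[1],msg_vec) then VV[1][1]++ -> VV[1]=[5, 6]
Final vectors: VV[0]=[5, 5]; VV[1]=[5, 6]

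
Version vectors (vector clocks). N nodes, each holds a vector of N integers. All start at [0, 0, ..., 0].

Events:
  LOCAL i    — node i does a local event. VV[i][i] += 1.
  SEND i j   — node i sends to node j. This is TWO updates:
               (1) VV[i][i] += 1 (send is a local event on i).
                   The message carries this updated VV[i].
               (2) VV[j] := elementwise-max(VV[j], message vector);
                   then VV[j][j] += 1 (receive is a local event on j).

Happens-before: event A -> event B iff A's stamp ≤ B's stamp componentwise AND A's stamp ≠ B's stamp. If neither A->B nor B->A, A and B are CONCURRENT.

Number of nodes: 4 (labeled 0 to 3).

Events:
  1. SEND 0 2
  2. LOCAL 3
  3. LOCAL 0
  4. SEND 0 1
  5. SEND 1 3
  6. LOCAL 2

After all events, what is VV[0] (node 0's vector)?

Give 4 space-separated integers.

Initial: VV[0]=[0, 0, 0, 0]
Initial: VV[1]=[0, 0, 0, 0]
Initial: VV[2]=[0, 0, 0, 0]
Initial: VV[3]=[0, 0, 0, 0]
Event 1: SEND 0->2: VV[0][0]++ -> VV[0]=[1, 0, 0, 0], msg_vec=[1, 0, 0, 0]; VV[2]=max(VV[2],msg_vec) then VV[2][2]++ -> VV[2]=[1, 0, 1, 0]
Event 2: LOCAL 3: VV[3][3]++ -> VV[3]=[0, 0, 0, 1]
Event 3: LOCAL 0: VV[0][0]++ -> VV[0]=[2, 0, 0, 0]
Event 4: SEND 0->1: VV[0][0]++ -> VV[0]=[3, 0, 0, 0], msg_vec=[3, 0, 0, 0]; VV[1]=max(VV[1],msg_vec) then VV[1][1]++ -> VV[1]=[3, 1, 0, 0]
Event 5: SEND 1->3: VV[1][1]++ -> VV[1]=[3, 2, 0, 0], msg_vec=[3, 2, 0, 0]; VV[3]=max(VV[3],msg_vec) then VV[3][3]++ -> VV[3]=[3, 2, 0, 2]
Event 6: LOCAL 2: VV[2][2]++ -> VV[2]=[1, 0, 2, 0]
Final vectors: VV[0]=[3, 0, 0, 0]; VV[1]=[3, 2, 0, 0]; VV[2]=[1, 0, 2, 0]; VV[3]=[3, 2, 0, 2]

Answer: 3 0 0 0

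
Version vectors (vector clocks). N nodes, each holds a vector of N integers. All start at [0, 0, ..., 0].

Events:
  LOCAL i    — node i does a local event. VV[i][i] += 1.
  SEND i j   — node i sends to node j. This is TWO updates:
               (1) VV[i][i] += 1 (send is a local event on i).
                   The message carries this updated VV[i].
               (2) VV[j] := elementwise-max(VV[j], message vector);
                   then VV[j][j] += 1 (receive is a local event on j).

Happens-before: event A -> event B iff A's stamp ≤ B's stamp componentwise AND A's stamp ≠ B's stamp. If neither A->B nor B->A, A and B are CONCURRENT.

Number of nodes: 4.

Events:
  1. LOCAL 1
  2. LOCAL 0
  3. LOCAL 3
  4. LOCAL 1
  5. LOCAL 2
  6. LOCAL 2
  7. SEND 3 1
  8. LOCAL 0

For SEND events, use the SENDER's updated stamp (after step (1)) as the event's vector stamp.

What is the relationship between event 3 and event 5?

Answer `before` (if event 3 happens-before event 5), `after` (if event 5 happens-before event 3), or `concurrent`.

Initial: VV[0]=[0, 0, 0, 0]
Initial: VV[1]=[0, 0, 0, 0]
Initial: VV[2]=[0, 0, 0, 0]
Initial: VV[3]=[0, 0, 0, 0]
Event 1: LOCAL 1: VV[1][1]++ -> VV[1]=[0, 1, 0, 0]
Event 2: LOCAL 0: VV[0][0]++ -> VV[0]=[1, 0, 0, 0]
Event 3: LOCAL 3: VV[3][3]++ -> VV[3]=[0, 0, 0, 1]
Event 4: LOCAL 1: VV[1][1]++ -> VV[1]=[0, 2, 0, 0]
Event 5: LOCAL 2: VV[2][2]++ -> VV[2]=[0, 0, 1, 0]
Event 6: LOCAL 2: VV[2][2]++ -> VV[2]=[0, 0, 2, 0]
Event 7: SEND 3->1: VV[3][3]++ -> VV[3]=[0, 0, 0, 2], msg_vec=[0, 0, 0, 2]; VV[1]=max(VV[1],msg_vec) then VV[1][1]++ -> VV[1]=[0, 3, 0, 2]
Event 8: LOCAL 0: VV[0][0]++ -> VV[0]=[2, 0, 0, 0]
Event 3 stamp: [0, 0, 0, 1]
Event 5 stamp: [0, 0, 1, 0]
[0, 0, 0, 1] <= [0, 0, 1, 0]? False
[0, 0, 1, 0] <= [0, 0, 0, 1]? False
Relation: concurrent

Answer: concurrent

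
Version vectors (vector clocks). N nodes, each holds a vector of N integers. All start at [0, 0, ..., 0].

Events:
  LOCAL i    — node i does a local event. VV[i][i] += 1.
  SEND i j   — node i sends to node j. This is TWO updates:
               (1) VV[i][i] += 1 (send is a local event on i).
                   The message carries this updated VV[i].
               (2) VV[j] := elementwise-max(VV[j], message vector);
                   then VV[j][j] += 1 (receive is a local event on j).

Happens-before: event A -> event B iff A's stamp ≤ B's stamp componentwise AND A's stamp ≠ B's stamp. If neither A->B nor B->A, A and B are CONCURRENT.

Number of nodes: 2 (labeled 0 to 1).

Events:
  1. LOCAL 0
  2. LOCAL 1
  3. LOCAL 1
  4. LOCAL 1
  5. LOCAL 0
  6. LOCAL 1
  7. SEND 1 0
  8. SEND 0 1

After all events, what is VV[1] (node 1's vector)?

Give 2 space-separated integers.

Initial: VV[0]=[0, 0]
Initial: VV[1]=[0, 0]
Event 1: LOCAL 0: VV[0][0]++ -> VV[0]=[1, 0]
Event 2: LOCAL 1: VV[1][1]++ -> VV[1]=[0, 1]
Event 3: LOCAL 1: VV[1][1]++ -> VV[1]=[0, 2]
Event 4: LOCAL 1: VV[1][1]++ -> VV[1]=[0, 3]
Event 5: LOCAL 0: VV[0][0]++ -> VV[0]=[2, 0]
Event 6: LOCAL 1: VV[1][1]++ -> VV[1]=[0, 4]
Event 7: SEND 1->0: VV[1][1]++ -> VV[1]=[0, 5], msg_vec=[0, 5]; VV[0]=max(VV[0],msg_vec) then VV[0][0]++ -> VV[0]=[3, 5]
Event 8: SEND 0->1: VV[0][0]++ -> VV[0]=[4, 5], msg_vec=[4, 5]; VV[1]=max(VV[1],msg_vec) then VV[1][1]++ -> VV[1]=[4, 6]
Final vectors: VV[0]=[4, 5]; VV[1]=[4, 6]

Answer: 4 6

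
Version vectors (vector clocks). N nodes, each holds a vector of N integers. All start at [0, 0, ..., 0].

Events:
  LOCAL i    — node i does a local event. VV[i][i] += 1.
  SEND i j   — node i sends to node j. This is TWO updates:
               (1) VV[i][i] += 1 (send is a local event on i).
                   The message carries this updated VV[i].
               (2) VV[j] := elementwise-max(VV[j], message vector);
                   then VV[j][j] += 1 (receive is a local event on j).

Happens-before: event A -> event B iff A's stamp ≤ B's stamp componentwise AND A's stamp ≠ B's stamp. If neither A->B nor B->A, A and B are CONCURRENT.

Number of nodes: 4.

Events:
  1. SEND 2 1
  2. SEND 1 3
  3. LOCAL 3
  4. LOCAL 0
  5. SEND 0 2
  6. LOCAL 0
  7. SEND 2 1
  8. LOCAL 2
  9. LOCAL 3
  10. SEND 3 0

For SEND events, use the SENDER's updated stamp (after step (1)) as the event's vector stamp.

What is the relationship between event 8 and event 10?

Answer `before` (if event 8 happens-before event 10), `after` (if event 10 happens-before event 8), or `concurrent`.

Initial: VV[0]=[0, 0, 0, 0]
Initial: VV[1]=[0, 0, 0, 0]
Initial: VV[2]=[0, 0, 0, 0]
Initial: VV[3]=[0, 0, 0, 0]
Event 1: SEND 2->1: VV[2][2]++ -> VV[2]=[0, 0, 1, 0], msg_vec=[0, 0, 1, 0]; VV[1]=max(VV[1],msg_vec) then VV[1][1]++ -> VV[1]=[0, 1, 1, 0]
Event 2: SEND 1->3: VV[1][1]++ -> VV[1]=[0, 2, 1, 0], msg_vec=[0, 2, 1, 0]; VV[3]=max(VV[3],msg_vec) then VV[3][3]++ -> VV[3]=[0, 2, 1, 1]
Event 3: LOCAL 3: VV[3][3]++ -> VV[3]=[0, 2, 1, 2]
Event 4: LOCAL 0: VV[0][0]++ -> VV[0]=[1, 0, 0, 0]
Event 5: SEND 0->2: VV[0][0]++ -> VV[0]=[2, 0, 0, 0], msg_vec=[2, 0, 0, 0]; VV[2]=max(VV[2],msg_vec) then VV[2][2]++ -> VV[2]=[2, 0, 2, 0]
Event 6: LOCAL 0: VV[0][0]++ -> VV[0]=[3, 0, 0, 0]
Event 7: SEND 2->1: VV[2][2]++ -> VV[2]=[2, 0, 3, 0], msg_vec=[2, 0, 3, 0]; VV[1]=max(VV[1],msg_vec) then VV[1][1]++ -> VV[1]=[2, 3, 3, 0]
Event 8: LOCAL 2: VV[2][2]++ -> VV[2]=[2, 0, 4, 0]
Event 9: LOCAL 3: VV[3][3]++ -> VV[3]=[0, 2, 1, 3]
Event 10: SEND 3->0: VV[3][3]++ -> VV[3]=[0, 2, 1, 4], msg_vec=[0, 2, 1, 4]; VV[0]=max(VV[0],msg_vec) then VV[0][0]++ -> VV[0]=[4, 2, 1, 4]
Event 8 stamp: [2, 0, 4, 0]
Event 10 stamp: [0, 2, 1, 4]
[2, 0, 4, 0] <= [0, 2, 1, 4]? False
[0, 2, 1, 4] <= [2, 0, 4, 0]? False
Relation: concurrent

Answer: concurrent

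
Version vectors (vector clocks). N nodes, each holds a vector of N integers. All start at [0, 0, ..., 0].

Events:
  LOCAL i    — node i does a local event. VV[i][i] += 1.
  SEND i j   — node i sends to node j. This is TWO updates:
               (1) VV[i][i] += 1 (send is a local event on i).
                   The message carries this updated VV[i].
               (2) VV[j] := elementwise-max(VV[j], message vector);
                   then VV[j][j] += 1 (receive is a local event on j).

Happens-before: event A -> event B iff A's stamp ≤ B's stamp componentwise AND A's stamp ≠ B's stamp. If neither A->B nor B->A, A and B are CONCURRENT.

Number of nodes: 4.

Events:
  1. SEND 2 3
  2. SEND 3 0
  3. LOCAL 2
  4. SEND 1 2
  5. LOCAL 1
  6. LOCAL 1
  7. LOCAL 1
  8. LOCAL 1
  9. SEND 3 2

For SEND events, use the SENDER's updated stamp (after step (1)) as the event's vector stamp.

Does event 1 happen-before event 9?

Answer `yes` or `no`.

Answer: yes

Derivation:
Initial: VV[0]=[0, 0, 0, 0]
Initial: VV[1]=[0, 0, 0, 0]
Initial: VV[2]=[0, 0, 0, 0]
Initial: VV[3]=[0, 0, 0, 0]
Event 1: SEND 2->3: VV[2][2]++ -> VV[2]=[0, 0, 1, 0], msg_vec=[0, 0, 1, 0]; VV[3]=max(VV[3],msg_vec) then VV[3][3]++ -> VV[3]=[0, 0, 1, 1]
Event 2: SEND 3->0: VV[3][3]++ -> VV[3]=[0, 0, 1, 2], msg_vec=[0, 0, 1, 2]; VV[0]=max(VV[0],msg_vec) then VV[0][0]++ -> VV[0]=[1, 0, 1, 2]
Event 3: LOCAL 2: VV[2][2]++ -> VV[2]=[0, 0, 2, 0]
Event 4: SEND 1->2: VV[1][1]++ -> VV[1]=[0, 1, 0, 0], msg_vec=[0, 1, 0, 0]; VV[2]=max(VV[2],msg_vec) then VV[2][2]++ -> VV[2]=[0, 1, 3, 0]
Event 5: LOCAL 1: VV[1][1]++ -> VV[1]=[0, 2, 0, 0]
Event 6: LOCAL 1: VV[1][1]++ -> VV[1]=[0, 3, 0, 0]
Event 7: LOCAL 1: VV[1][1]++ -> VV[1]=[0, 4, 0, 0]
Event 8: LOCAL 1: VV[1][1]++ -> VV[1]=[0, 5, 0, 0]
Event 9: SEND 3->2: VV[3][3]++ -> VV[3]=[0, 0, 1, 3], msg_vec=[0, 0, 1, 3]; VV[2]=max(VV[2],msg_vec) then VV[2][2]++ -> VV[2]=[0, 1, 4, 3]
Event 1 stamp: [0, 0, 1, 0]
Event 9 stamp: [0, 0, 1, 3]
[0, 0, 1, 0] <= [0, 0, 1, 3]? True. Equal? False. Happens-before: True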